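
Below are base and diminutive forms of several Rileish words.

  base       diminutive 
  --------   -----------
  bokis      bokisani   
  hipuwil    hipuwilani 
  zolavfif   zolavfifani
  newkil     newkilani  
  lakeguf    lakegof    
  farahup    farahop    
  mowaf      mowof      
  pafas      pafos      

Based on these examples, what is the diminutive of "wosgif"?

wosgifani

zolavfif and lakeguf both end in -f yet inflect differently (zolavfifani, lakegof), so the final letter is not what conditions the rule; the last vowel is.
"wosgif" has last vowel 'i'. The stems whose last vowel is 'i' (newkil → newkilani, zolavfif → zolavfifani, hipuwil → hipuwilani) add -ani.
The other pattern: stems whose last vowel is 'a' or 'u' change the last vowel to 'o'.
So wosgif → wosgifani.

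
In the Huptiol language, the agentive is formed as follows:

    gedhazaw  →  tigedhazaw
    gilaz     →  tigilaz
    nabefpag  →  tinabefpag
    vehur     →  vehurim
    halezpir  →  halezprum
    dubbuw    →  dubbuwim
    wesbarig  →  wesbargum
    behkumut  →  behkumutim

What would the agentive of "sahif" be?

halezpir and vehur both end in -r yet inflect differently (halezprum, vehurim), so the final letter is not what conditions the rule; the last vowel is.
"sahif" has last vowel 'i'. The stems whose last vowel is 'i' (halezpir → halezprum, wesbarig → wesbargum) delete the last vowel and add -um.
The other patterns: stems whose last vowel is 'u' add -im; stems whose last vowel is 'a' add the prefix ti-.
So sahif → sahfum.

sahfum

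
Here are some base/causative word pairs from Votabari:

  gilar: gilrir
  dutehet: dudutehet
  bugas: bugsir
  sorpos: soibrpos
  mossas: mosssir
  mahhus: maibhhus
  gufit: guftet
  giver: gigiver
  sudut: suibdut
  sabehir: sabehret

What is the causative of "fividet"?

giver and gilar both end in -r yet inflect differently (gigiver, gilrir), so the final letter is not what conditions the rule; the last vowel is.
"fividet" has last vowel 'e'. The stems whose last vowel is 'e' (giver → gigiver, dutehet → dudutehet) repeat the first consonant+vowel as a prefix.
So fividet → fifividet.

fifividet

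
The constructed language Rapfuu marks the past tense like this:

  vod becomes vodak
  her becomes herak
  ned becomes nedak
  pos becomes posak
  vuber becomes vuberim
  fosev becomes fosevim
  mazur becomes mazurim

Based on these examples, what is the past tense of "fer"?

ferak

her and vuber both end in -r yet inflect differently (herak, vuberim), so the final letter is not what conditions the rule; the number of vowels is.
"fer" has 1 vowel. The stems with 1 vowel (vod → vodak, her → herak, ned → nedak) add -ak.
So fer → ferak.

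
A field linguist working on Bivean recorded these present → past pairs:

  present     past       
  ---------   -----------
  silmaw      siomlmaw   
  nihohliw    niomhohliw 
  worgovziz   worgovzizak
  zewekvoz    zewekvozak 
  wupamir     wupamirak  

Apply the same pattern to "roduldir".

worgovziz and nihohliw both have last vowel 'i' yet inflect differently (worgovzizak, niomhohliw), so the last vowel is not what conditions the rule; the final letter is.
"roduldir" ends in -r. The one such stem in the data (wupamir → wupamirak) adds -ak, so the same rule applies.
So roduldir → roduldirak.

roduldirak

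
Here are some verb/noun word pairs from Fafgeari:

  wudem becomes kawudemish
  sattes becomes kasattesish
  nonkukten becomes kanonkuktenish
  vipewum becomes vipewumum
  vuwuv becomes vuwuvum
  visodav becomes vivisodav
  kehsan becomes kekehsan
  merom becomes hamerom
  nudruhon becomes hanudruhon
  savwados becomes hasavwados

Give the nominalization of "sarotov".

wudem and vipewum both end in -m yet inflect differently (kawudemish, vipewumum), so the final letter is not what conditions the rule; the last vowel is.
"sarotov" has last vowel 'o'. The stems whose last vowel is 'o' (merom → hamerom, nudruhon → hanudruhon, savwados → hasavwados) add the prefix ha-.
So sarotov → hasarotov.

hasarotov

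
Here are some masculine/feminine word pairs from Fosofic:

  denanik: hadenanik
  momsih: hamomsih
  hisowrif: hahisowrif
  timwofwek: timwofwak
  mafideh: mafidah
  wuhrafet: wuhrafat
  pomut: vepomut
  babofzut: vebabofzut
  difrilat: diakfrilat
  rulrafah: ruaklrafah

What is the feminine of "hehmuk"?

vehehmuk

denanik and timwofwek both end in -k yet inflect differently (hadenanik, timwofwak), so the final letter is not what conditions the rule; the last vowel is.
"hehmuk" has last vowel 'u'. The stems whose last vowel is 'u' (pomut → vepomut, babofzut → vebabofzut) add the prefix ve-.
So hehmuk → vehehmuk.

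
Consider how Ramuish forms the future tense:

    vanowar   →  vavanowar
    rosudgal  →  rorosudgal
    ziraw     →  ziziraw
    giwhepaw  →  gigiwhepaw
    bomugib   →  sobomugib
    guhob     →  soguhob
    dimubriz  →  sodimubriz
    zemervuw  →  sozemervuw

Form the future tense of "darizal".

ziraw and zemervuw both end in -w yet inflect differently (ziziraw, sozemervuw), so the final letter is not what conditions the rule; the last vowel is.
"darizal" has last vowel 'a'. The stems whose last vowel is 'a' (vanowar → vavanowar, rosudgal → rorosudgal, ziraw → ziziraw) repeat the first consonant+vowel as a prefix.
So darizal → dadarizal.

dadarizal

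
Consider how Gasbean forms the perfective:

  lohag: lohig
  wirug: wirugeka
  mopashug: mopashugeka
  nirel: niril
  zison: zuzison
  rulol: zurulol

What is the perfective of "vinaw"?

"vinaw" has last vowel 'a'. The one such stem in the data (lohag → lohig) changes the last vowel to 'i' (as does nirel), so the same rule applies.
The other patterns: stems whose last vowel is 'u' add -eka; stems whose last vowel is 'o' add the prefix zu-.
So vinaw → viniw.

viniw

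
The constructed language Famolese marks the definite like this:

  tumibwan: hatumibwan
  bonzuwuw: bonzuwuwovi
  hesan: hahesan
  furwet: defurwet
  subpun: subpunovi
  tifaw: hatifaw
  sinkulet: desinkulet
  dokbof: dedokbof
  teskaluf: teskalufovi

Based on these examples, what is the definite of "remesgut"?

remesgutovi

teskaluf and dokbof both end in -f yet inflect differently (teskalufovi, dedokbof), so the final letter is not what conditions the rule; the last vowel is.
"remesgut" has last vowel 'u'. The stems whose last vowel is 'u' (subpun → subpunovi, bonzuwuw → bonzuwuwovi, teskaluf → teskalufovi) add -ovi.
The other patterns: stems whose last vowel is 'e' or 'o' add the prefix de-; stems whose last vowel is 'a' add the prefix ha-.
So remesgut → remesgutovi.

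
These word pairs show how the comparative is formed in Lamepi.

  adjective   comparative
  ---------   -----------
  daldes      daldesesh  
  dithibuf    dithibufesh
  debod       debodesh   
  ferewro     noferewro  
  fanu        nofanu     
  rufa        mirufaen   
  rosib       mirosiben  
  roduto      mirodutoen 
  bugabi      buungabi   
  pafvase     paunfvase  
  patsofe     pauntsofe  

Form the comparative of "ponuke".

ferewro and roduto both end in -o yet inflect differently (noferewro, mirodutoen), so the final letter is not what conditions the rule; the first letter is.
"ponuke" begins with p-. The stems beginning with p- (pafvase → paunfvase, patsofe → pauntsofe) insert -un- after the first vowel.
The other patterns: stems beginning with d- add -esh; stems beginning with f- add the prefix no-; stems beginning with r- add mi- … -en around the stem.
So ponuke → pounnuke.

pounnuke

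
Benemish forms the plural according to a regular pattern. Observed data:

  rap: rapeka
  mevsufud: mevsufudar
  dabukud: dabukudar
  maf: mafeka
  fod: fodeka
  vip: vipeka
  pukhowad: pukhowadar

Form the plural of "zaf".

zafeka

"zaf" has 1 vowel. The stems with 1 vowel (rap → rapeka, vip → vipeka, fod → fodeka) add -eka.
So zaf → zafeka.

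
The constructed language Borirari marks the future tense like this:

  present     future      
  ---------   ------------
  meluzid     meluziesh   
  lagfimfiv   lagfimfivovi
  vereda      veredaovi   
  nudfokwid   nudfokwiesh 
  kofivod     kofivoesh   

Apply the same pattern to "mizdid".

mizdiesh

meluzid and lagfimfiv both have last vowel 'i' yet inflect differently (meluziesh, lagfimfivovi), so the last vowel is not what conditions the rule; the final letter is.
"mizdid" ends in -d. The stems ending in -d (meluzid → meluziesh, kofivod → kofivoesh, nudfokwid → nudfokwiesh) drop the final letter and add -esh.
The other pattern: stems ending in -a or -v add -ovi.
So mizdid → mizdiesh.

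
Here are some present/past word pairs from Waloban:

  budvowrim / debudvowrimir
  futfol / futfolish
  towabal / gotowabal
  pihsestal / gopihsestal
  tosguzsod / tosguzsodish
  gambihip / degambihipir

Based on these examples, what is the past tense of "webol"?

webolish

"webol" has last vowel 'o'. The stems whose last vowel is 'o' (futfol → futfolish, tosguzsod → tosguzsodish) add -ish.
The other patterns: stems whose last vowel is 'a' add the prefix go-; stems whose last vowel is 'i' add de- … -ir around the stem.
So webol → webolish.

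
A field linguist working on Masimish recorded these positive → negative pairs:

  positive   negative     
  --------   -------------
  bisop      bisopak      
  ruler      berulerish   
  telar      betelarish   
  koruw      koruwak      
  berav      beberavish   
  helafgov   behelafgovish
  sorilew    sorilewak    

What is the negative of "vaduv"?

ruler and sorilew both have last vowel 'e' yet inflect differently (berulerish, sorilewak), so the last vowel is not what conditions the rule; the final letter is.
"vaduv" ends in -v. The stems ending in -v (berav → beberavish, helafgov → behelafgovish) add be- … -ish around the stem.
The other pattern: stems ending in -p or -w add -ak.
So vaduv → bevaduvish.

bevaduvish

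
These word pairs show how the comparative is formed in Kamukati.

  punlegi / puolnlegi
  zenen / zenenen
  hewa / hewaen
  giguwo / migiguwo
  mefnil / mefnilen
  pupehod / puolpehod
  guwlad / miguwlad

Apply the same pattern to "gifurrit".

"gifurrit" begins with g-. The stems beginning with g- (guwlad → miguwlad, giguwo → migiguwo) add the prefix mi-.
So gifurrit → migifurrit.

migifurrit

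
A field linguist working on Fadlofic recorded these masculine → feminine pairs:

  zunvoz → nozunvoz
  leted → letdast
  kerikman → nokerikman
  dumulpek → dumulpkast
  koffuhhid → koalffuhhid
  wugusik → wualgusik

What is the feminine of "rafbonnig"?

dumulpek and wugusik both end in -k yet inflect differently (dumulpkast, wualgusik), so the final letter is not what conditions the rule; the last vowel is.
"rafbonnig" has last vowel 'i'. The stems whose last vowel is 'i' (wugusik → wualgusik, koffuhhid → koalffuhhid) insert -al- after the first vowel.
The other patterns: stems whose last vowel is 'e' delete the last vowel and add -ast; stems whose last vowel is 'a' or 'o' add the prefix no-.
So rafbonnig → raalfbonnig.

raalfbonnig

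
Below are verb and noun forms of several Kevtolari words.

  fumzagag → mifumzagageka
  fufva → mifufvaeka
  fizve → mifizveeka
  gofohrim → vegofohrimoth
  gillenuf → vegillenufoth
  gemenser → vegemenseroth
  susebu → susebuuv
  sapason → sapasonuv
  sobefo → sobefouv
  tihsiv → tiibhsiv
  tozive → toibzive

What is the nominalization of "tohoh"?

toibhoh

fizve and tozive both end in -e yet inflect differently (mifizveeka, toibzive), so the final letter is not what conditions the rule; the first letter is.
"tohoh" begins with t-. The stems beginning with t- (tihsiv → tiibhsiv, tozive → toibzive) insert -ib- after the first vowel.
So tohoh → toibhoh.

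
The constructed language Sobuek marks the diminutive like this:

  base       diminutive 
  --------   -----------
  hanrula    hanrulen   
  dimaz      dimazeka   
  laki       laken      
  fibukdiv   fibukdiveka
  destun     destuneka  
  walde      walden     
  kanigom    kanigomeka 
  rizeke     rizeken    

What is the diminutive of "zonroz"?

zonrozeka

"zonroz" ends in a consonant. The stems ending in a consonant (dimaz → dimazeka, destun → destuneka, kanigom → kanigomeka) add -eka.
So zonroz → zonrozeka.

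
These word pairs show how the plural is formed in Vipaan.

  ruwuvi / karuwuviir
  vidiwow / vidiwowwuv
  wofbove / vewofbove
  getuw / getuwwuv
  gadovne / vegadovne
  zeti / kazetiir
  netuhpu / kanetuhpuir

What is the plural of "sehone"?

vesehone

"sehone" ends in -e. The stems ending in -e (wofbove → vewofbove, gadovne → vegadovne) add the prefix ve-.
So sehone → vesehone.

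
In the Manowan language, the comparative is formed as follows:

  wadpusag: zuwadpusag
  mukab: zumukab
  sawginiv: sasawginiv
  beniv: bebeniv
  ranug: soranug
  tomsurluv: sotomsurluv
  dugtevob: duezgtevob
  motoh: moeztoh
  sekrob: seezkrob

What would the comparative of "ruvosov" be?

wadpusag and ranug both end in -g yet inflect differently (zuwadpusag, soranug), so the final letter is not what conditions the rule; the last vowel is.
"ruvosov" has last vowel 'o'. The stems whose last vowel is 'o' (dugtevob → duezgtevob, motoh → moeztoh, sekrob → seezkrob) insert -ez- after the first vowel.
The other patterns: stems whose last vowel is 'a' add the prefix zu-; stems whose last vowel is 'i' repeat the first consonant+vowel as a prefix; stems whose last vowel is 'u' add the prefix so-.
So ruvosov → ruezvosov.

ruezvosov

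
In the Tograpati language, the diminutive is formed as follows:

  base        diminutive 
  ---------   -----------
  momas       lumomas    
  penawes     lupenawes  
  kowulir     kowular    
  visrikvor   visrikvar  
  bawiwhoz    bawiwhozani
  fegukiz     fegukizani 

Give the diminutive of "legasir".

legasar

"legasir" ends in -r. The stems ending in -r (kowulir → kowular, visrikvor → visrikvar) change the last vowel to 'a'.
The other patterns: stems ending in -s add the prefix lu-; stems ending in -z add -ani.
So legasir → legasar.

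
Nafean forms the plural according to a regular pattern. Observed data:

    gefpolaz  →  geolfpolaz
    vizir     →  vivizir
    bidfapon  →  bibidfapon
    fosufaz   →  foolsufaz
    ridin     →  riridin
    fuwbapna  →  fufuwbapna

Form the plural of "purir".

fosufaz and fuwbapna both have last vowel 'a' yet inflect differently (foolsufaz, fufuwbapna), so the last vowel is not what conditions the rule; the final letter is.
"purir" ends in -r. The one such stem in the data (vizir → vivizir) repeats the first consonant+vowel as a prefix (as do fuwbapna, ridin), so the same rule applies.
So purir → pupurir.

pupurir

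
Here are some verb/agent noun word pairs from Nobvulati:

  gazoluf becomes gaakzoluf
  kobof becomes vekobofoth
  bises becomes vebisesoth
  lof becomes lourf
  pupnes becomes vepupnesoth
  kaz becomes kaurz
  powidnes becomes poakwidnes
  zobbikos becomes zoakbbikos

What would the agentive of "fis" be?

fiurs

lof and kobof both end in -f yet inflect differently (lourf, vekobofoth), so the final letter is not what conditions the rule; the number of vowels is.
"fis" has 1 vowel. The stems with 1 vowel (kaz → kaurz, lof → lourf) insert -ur- after the first vowel.
So fis → fiurs.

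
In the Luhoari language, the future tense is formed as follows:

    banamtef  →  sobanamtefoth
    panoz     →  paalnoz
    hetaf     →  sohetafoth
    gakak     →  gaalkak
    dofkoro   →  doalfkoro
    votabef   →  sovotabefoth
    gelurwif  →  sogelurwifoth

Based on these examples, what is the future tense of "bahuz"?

baalhuz

"bahuz" ends in -z. The one such stem in the data (panoz → paalnoz) inserts -al- after the first vowel (as do gakak, dofkoro), so the same rule applies.
The other pattern: stems ending in -f add so- … -oth around the stem.
So bahuz → baalhuz.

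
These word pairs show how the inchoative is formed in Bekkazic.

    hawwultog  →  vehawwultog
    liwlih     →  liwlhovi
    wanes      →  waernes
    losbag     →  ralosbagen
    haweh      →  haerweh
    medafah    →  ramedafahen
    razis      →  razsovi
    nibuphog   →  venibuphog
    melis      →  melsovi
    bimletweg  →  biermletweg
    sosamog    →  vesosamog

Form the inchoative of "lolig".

medafah and haweh both end in -h yet inflect differently (ramedafahen, haerweh), so the final letter is not what conditions the rule; the last vowel is.
"lolig" has last vowel 'i'. The stems whose last vowel is 'i' (melis → melsovi, liwlih → liwlhovi, razis → razsovi) delete the last vowel and add -ovi.
The other patterns: stems whose last vowel is 'a' add ra- … -en around the stem; stems whose last vowel is 'e' insert -er- after the first vowel; stems whose last vowel is 'o' add the prefix ve-.
So lolig → lolgovi.

lolgovi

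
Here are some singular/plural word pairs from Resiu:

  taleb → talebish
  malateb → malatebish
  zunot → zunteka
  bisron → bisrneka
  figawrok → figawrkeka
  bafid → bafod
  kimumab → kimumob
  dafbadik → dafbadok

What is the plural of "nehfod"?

taleb and kimumab both end in -b yet inflect differently (talebish, kimumob), so the final letter is not what conditions the rule; the last vowel is.
"nehfod" has last vowel 'o'. The stems whose last vowel is 'o' (zunot → zunteka, bisron → bisrneka, figawrok → figawrkeka) delete the last vowel and add -eka.
The other patterns: stems whose last vowel is 'e' add -ish; stems whose last vowel is 'a' or 'i' change the last vowel to 'o'.
So nehfod → nehfdeka.

nehfdeka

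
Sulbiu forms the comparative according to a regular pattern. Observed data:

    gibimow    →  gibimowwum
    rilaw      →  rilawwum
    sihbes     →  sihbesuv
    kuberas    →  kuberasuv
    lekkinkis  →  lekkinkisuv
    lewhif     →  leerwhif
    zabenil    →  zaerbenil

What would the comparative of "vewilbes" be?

vewilbesuv

rilaw and kuberas both have last vowel 'a' yet inflect differently (rilawwum, kuberasuv), so the last vowel is not what conditions the rule; the final letter is.
"vewilbes" ends in -s. The stems ending in -s (sihbes → sihbesuv, kuberas → kuberasuv, lekkinkis → lekkinkisuv) add -uv.
So vewilbes → vewilbesuv.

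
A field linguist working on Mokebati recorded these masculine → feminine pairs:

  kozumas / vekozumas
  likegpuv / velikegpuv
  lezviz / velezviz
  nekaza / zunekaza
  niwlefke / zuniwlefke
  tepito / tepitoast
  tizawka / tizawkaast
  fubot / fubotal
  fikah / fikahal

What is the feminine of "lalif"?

velalif

nekaza and tizawka both end in -a yet inflect differently (zunekaza, tizawkaast), so the final letter is not what conditions the rule; the first letter is.
"lalif" begins with l-. The stems beginning with l- (likegpuv → velikegpuv, lezviz → velezviz) add the prefix ve-.
So lalif → velalif.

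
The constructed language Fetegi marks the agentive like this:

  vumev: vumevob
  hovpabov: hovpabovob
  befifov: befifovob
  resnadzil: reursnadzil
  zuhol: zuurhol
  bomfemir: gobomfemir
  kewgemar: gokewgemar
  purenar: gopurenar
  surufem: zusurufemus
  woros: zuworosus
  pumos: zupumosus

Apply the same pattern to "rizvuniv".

"rizvuniv" ends in -v. The stems ending in -v (vumev → vumevob, hovpabov → hovpabovob, befifov → befifovob) add -ob.
The other patterns: stems ending in -l insert -ur- after the first vowel; stems ending in -r add the prefix go-; stems ending in -m or -s add zu- … -us around the stem.
So rizvuniv → rizvunivob.

rizvunivob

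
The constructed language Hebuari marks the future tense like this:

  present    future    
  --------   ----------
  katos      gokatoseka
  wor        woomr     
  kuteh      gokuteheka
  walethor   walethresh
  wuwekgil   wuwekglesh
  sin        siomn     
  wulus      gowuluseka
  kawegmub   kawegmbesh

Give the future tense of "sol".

wor and walethor both end in -r yet inflect differently (woomr, walethresh), so the final letter is not what conditions the rule; the number of vowels is.
"sol" has 1 vowel. The stems with 1 vowel (wor → woomr, sin → siomn) insert -om- after the first vowel.
The other patterns: stems with 2 vowels add go- … -eka around the stem; stems with 3 vowels delete the last vowel and add -esh.
So sol → sooml.

sooml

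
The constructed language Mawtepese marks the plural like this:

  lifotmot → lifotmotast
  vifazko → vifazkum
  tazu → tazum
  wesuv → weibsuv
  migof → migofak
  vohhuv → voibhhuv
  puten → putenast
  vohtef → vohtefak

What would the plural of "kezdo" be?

vohtef and puten both have last vowel 'e' yet inflect differently (vohtefak, putenast), so the last vowel is not what conditions the rule; the final letter is.
"kezdo" ends in -o. The one such stem in the data (vifazko → vifazkum) drops the final letter and adds -um (as does tazu), so the same rule applies.
The other patterns: stems ending in -f add -ak; stems ending in -n or -t add -ast; stems ending in -v insert -ib- after the first vowel.
So kezdo → kezdum.

kezdum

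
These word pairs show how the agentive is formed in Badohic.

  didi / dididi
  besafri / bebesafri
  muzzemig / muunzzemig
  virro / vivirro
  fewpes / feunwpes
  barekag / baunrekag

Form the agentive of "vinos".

viunnos

didi and muzzemig both have last vowel 'i' yet inflect differently (dididi, muunzzemig), so the last vowel is not what conditions the rule; whether the stem ends in a vowel or a consonant is.
"vinos" ends in a consonant. The stems ending in a consonant (fewpes → feunwpes, barekag → baunrekag, muzzemig → muunzzemig) insert -un- after the first vowel.
The other pattern: stems ending in a vowel repeat the first consonant+vowel as a prefix.
So vinos → viunnos.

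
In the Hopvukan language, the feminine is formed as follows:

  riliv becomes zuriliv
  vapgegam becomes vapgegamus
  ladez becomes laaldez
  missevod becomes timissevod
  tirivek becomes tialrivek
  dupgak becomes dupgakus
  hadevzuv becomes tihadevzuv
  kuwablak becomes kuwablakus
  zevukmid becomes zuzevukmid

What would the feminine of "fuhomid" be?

"fuhomid" has last vowel 'i'. The stems whose last vowel is 'i' (riliv → zuriliv, zevukmid → zuzevukmid) add the prefix zu-.
The other patterns: stems whose last vowel is 'o' or 'u' add the prefix ti-; stems whose last vowel is 'e' insert -al- after the first vowel; stems whose last vowel is 'a' add -us.
So fuhomid → zufuhomid.

zufuhomid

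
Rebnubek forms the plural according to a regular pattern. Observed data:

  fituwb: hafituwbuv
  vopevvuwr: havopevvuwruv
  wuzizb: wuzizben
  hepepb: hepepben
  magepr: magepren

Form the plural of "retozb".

retozben

"retozb" has second-to-last letter 'z'. The one such stem in the data (wuzizb → wuzizben) adds -en, so the same rule applies.
The other pattern: stems whose second-to-last letter is 'w' add ha- … -uv around the stem.
So retozb → retozben.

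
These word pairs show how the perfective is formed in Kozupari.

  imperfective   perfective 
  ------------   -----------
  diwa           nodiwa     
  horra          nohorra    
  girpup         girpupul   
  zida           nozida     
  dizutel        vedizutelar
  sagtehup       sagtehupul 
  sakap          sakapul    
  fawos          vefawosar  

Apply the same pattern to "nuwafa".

nonuwafa

"nuwafa" ends in -a. The stems ending in -a (zida → nozida, diwa → nodiwa, horra → nohorra) add the prefix no-.
The other patterns: stems ending in -p add -ul; stems ending in -l or -s add ve- … -ar around the stem.
So nuwafa → nonuwafa.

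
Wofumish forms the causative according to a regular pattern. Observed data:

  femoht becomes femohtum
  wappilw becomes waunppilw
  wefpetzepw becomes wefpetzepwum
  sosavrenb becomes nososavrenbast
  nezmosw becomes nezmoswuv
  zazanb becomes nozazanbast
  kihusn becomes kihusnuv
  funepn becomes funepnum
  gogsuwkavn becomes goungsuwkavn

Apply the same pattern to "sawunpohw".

sawunpohwum

kihusn and gogsuwkavn both end in -n yet inflect differently (kihusnuv, goungsuwkavn), so the final letter is not what conditions the rule; the second-to-last letter is.
"sawunpohw" has second-to-last letter 'h'. The one such stem in the data (femoht → femohtum) adds -um, so the same rule applies.
The other patterns: stems whose second-to-last letter is 's' add -uv; stems whose second-to-last letter is 'n' add no- … -ast around the stem; stems whose second-to-last letter is 'l' or 'v' insert -un- after the first vowel.
So sawunpohw → sawunpohwum.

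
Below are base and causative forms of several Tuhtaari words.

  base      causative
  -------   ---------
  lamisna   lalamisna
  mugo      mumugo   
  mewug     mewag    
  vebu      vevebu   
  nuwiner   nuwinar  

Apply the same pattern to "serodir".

vebu and mewug both have last vowel 'u' yet inflect differently (vevebu, mewag), so the last vowel is not what conditions the rule; whether the stem ends in a vowel or a consonant is.
"serodir" ends in a consonant. The stems ending in a consonant (mewug → mewag, nuwiner → nuwinar) change the last vowel to 'a'.
The other pattern: stems ending in a vowel repeat the first consonant+vowel as a prefix.
So serodir → serodar.

serodar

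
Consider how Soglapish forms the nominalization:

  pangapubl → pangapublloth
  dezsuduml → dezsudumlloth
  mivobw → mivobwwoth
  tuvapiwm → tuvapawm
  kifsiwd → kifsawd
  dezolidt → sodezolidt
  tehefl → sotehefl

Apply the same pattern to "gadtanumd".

gadtanumddoth

pangapubl and tehefl both end in -l yet inflect differently (pangapublloth, sotehefl), so the final letter is not what conditions the rule; the second-to-last letter is.
"gadtanumd" has second-to-last letter 'm'. The one such stem in the data (dezsuduml → dezsudumlloth) doubles the final consonant and adds -oth (as do pangapubl, mivobw), so the same rule applies.
The other patterns: stems whose second-to-last letter is 'w' change the last vowel to 'a'; stems whose second-to-last letter is 'd' or 'f' add the prefix so-.
So gadtanumd → gadtanumddoth.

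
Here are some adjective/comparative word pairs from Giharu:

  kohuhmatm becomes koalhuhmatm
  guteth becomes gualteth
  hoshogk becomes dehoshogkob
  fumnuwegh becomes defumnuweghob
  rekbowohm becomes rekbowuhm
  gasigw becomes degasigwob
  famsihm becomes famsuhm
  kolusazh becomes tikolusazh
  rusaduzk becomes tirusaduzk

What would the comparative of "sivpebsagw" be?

"sivpebsagw" has second-to-last letter 'g'. The stems whose second-to-last letter is 'g' (fumnuwegh → defumnuweghob, hoshogk → dehoshogkob, gasigw → degasigwob) add de- … -ob around the stem.
So sivpebsagw → desivpebsagwob.

desivpebsagwob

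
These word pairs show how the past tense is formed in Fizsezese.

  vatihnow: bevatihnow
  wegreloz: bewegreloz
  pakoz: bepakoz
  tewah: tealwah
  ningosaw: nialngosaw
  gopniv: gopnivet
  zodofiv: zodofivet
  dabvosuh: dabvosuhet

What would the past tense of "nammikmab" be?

vatihnow and ningosaw both end in -w yet inflect differently (bevatihnow, nialngosaw), so the final letter is not what conditions the rule; the last vowel is.
"nammikmab" has last vowel 'a'. The stems whose last vowel is 'a' (tewah → tealwah, ningosaw → nialngosaw) insert -al- after the first vowel.
So nammikmab → naalmmikmab.

naalmmikmab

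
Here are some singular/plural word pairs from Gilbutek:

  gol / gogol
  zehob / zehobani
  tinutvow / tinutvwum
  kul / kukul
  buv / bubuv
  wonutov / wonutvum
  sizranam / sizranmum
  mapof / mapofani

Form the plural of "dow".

dodow

"dow" has 1 vowel. The stems with 1 vowel (gol → gogol, buv → bubuv, kul → kukul) repeat the first consonant+vowel as a prefix.
So dow → dodow.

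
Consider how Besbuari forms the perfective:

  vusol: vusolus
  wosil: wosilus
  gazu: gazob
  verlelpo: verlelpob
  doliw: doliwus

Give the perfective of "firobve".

"firobve" ends in a vowel. The stems ending in a vowel (gazu → gazob, verlelpo → verlelpob) drop the final letter and add -ob.
So firobve → firobvob.

firobvob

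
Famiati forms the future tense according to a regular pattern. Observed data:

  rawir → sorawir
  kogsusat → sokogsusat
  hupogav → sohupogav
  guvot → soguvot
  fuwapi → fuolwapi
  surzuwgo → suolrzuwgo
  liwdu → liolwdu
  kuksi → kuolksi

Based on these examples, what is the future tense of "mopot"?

"mopot" ends in a consonant. The stems ending in a consonant (rawir → sorawir, kogsusat → sokogsusat, hupogav → sohupogav) add the prefix so-.
So mopot → somopot.

somopot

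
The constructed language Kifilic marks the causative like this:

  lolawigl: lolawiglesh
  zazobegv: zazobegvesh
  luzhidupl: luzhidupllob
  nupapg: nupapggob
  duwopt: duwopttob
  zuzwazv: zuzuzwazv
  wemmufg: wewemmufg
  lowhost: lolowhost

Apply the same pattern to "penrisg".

pepenrisg

lolawigl and luzhidupl both end in -l yet inflect differently (lolawiglesh, luzhidupllob), so the final letter is not what conditions the rule; the second-to-last letter is.
"penrisg" has second-to-last letter 's'. The one such stem in the data (lowhost → lolowhost) repeats the first consonant+vowel as a prefix (as do zuzwazv, wemmufg), so the same rule applies.
The other patterns: stems whose second-to-last letter is 'g' add -esh; stems whose second-to-last letter is 'p' double the final consonant and add -ob.
So penrisg → pepenrisg.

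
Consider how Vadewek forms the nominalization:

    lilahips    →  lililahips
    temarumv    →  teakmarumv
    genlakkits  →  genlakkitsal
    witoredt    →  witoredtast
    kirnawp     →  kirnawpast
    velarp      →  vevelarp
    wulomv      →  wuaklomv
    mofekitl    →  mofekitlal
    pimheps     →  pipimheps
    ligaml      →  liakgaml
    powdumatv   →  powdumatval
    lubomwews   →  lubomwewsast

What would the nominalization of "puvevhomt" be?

puakvevhomt

lilahips and genlakkits both end in -s yet inflect differently (lililahips, genlakkitsal), so the final letter is not what conditions the rule; the second-to-last letter is.
"puvevhomt" has second-to-last letter 'm'. The stems whose second-to-last letter is 'm' (ligaml → liakgaml, wulomv → wuaklomv, temarumv → teakmarumv) insert -ak- after the first vowel.
So puvevhomt → puakvevhomt.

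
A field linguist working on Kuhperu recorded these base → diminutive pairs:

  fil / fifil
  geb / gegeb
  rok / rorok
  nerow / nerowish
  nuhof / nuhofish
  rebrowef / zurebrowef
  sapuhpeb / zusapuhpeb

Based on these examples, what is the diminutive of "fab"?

nuhof and rebrowef both end in -f yet inflect differently (nuhofish, zurebrowef), so the final letter is not what conditions the rule; the number of vowels is.
"fab" has 1 vowel. The stems with 1 vowel (fil → fifil, geb → gegeb, rok → rorok) repeat the first consonant+vowel as a prefix.
So fab → fafab.

fafab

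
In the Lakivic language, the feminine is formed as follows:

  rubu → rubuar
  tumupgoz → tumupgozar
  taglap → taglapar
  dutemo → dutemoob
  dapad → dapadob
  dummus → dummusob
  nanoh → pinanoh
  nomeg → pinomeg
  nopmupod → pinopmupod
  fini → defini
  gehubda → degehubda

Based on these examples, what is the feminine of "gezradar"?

degezradar

dapad and nopmupod both end in -d yet inflect differently (dapadob, pinopmupod), so the final letter is not what conditions the rule; the first letter is.
"gezradar" begins with g-. The one such stem in the data (gehubda → degehubda) adds the prefix de-, so the same rule applies.
The other patterns: stems beginning with r- or t- add -ar; stems beginning with d- add -ob; stems beginning with n- add the prefix pi-.
So gezradar → degezradar.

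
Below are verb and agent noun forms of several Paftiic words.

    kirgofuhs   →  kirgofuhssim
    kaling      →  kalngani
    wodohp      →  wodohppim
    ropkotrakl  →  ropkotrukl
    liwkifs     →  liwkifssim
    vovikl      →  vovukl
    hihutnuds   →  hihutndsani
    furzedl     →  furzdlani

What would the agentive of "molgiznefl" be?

vovikl and furzedl both end in -l yet inflect differently (vovukl, furzdlani), so the final letter is not what conditions the rule; the second-to-last letter is.
"molgiznefl" has second-to-last letter 'f'. The one such stem in the data (liwkifs → liwkifssim) doubles the final consonant and adds -im (as do wodohp, kirgofuhs), so the same rule applies.
So molgiznefl → molgiznefllim.

molgiznefllim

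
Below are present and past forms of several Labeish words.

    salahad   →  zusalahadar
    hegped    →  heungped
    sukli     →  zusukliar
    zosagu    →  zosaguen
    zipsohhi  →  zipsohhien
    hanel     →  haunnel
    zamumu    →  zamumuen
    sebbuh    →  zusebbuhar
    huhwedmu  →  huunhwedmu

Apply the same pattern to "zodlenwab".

zipsohhi and sukli both end in -i yet inflect differently (zipsohhien, zusukliar), so the final letter is not what conditions the rule; the first letter is.
"zodlenwab" begins with z-. The stems beginning with z- (zamumu → zamumuen, zosagu → zosaguen, zipsohhi → zipsohhien) add -en.
The other patterns: stems beginning with s- add zu- … -ar around the stem; stems beginning with h- insert -un- after the first vowel.
So zodlenwab → zodlenwaben.

zodlenwaben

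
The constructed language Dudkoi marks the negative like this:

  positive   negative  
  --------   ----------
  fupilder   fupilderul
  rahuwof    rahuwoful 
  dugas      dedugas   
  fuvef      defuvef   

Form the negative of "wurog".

dewurog

"wurog" has 2 vowels. The stems with 2 vowels (dugas → dedugas, fuvef → defuvef) add the prefix de-.
So wurog → dewurog.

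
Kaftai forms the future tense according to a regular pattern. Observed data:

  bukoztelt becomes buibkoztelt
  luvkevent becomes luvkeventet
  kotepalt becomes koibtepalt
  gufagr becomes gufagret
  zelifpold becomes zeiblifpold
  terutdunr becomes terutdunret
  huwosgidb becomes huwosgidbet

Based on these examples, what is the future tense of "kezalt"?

kotepalt and luvkevent both end in -t yet inflect differently (koibtepalt, luvkeventet), so the final letter is not what conditions the rule; the second-to-last letter is.
"kezalt" has second-to-last letter 'l'. The stems whose second-to-last letter is 'l' (kotepalt → koibtepalt, bukoztelt → buibkoztelt, zelifpold → zeiblifpold) insert -ib- after the first vowel.
So kezalt → keibzalt.

keibzalt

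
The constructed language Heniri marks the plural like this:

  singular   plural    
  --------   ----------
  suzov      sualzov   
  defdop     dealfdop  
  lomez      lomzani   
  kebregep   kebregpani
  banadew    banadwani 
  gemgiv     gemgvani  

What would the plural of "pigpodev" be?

defdop and kebregep both end in -p yet inflect differently (dealfdop, kebregpani), so the final letter is not what conditions the rule; the last vowel is.
"pigpodev" has last vowel 'e'. The stems whose last vowel is 'e' (lomez → lomzani, kebregep → kebregpani, banadew → banadwani) delete the last vowel and add -ani.
So pigpodev → pigpodvani.

pigpodvani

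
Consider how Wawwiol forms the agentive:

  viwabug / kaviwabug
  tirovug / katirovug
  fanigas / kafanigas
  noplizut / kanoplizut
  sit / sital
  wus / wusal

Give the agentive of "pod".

noplizut and sit both end in -t yet inflect differently (kanoplizut, sital), so the final letter is not what conditions the rule; the number of vowels is.
"pod" has 1 vowel. The stems with 1 vowel (sit → sital, wus → wusal) add -al.
The other pattern: stems with 3 vowels add the prefix ka-.
So pod → podal.

podal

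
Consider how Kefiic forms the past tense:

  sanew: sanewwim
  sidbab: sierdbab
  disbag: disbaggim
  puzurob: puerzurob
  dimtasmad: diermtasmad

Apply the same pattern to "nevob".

dimtasmad and disbag both have last vowel 'a' yet inflect differently (diermtasmad, disbaggim), so the last vowel is not what conditions the rule; the final letter is.
"nevob" ends in -b. The stems ending in -b (puzurob → puerzurob, sidbab → sierdbab) insert -er- after the first vowel.
So nevob → neervob.

neervob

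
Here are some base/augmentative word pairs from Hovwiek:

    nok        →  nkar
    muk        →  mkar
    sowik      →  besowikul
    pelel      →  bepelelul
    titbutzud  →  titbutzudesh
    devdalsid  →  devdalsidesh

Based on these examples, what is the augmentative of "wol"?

nok and sowik both end in -k yet inflect differently (nkar, besowikul), so the final letter is not what conditions the rule; the number of vowels is.
"wol" has 1 vowel. The stems with 1 vowel (nok → nkar, muk → mkar) delete the last vowel and add -ar.
So wol → wlar.

wlar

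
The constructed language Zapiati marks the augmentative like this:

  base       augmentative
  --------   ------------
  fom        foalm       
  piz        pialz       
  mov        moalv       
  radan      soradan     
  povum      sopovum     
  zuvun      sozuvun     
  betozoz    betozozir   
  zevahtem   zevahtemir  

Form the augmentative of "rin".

fom and povum both end in -m yet inflect differently (foalm, sopovum), so the final letter is not what conditions the rule; the number of vowels is.
"rin" has 1 vowel. The stems with 1 vowel (fom → foalm, piz → pialz, mov → moalv) insert -al- after the first vowel.
The other patterns: stems with 2 vowels add the prefix so-; stems with 3 vowels add -ir.
So rin → rialn.

rialn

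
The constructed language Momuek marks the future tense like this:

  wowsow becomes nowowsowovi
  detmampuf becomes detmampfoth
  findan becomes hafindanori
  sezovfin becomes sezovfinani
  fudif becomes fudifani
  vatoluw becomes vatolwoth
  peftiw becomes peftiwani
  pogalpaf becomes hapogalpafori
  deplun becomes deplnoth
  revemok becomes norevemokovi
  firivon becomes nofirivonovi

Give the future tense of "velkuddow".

novelkuddowovi

pogalpaf and fudif both end in -f yet inflect differently (hapogalpafori, fudifani), so the final letter is not what conditions the rule; the last vowel is.
"velkuddow" has last vowel 'o'. The stems whose last vowel is 'o' (firivon → nofirivonovi, wowsow → nowowsowovi, revemok → norevemokovi) add no- … -ovi around the stem.
So velkuddow → novelkuddowovi.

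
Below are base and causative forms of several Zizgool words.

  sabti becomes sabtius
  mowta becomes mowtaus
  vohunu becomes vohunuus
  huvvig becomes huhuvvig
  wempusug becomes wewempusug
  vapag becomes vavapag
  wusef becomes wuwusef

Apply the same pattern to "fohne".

sabti and huvvig both have last vowel 'i' yet inflect differently (sabtius, huhuvvig), so the last vowel is not what conditions the rule; whether the stem ends in a vowel or a consonant is.
"fohne" ends in a vowel. The stems ending in a vowel (sabti → sabtius, mowta → mowtaus, vohunu → vohunuus) add -us.
The other pattern: stems ending in a consonant repeat the first consonant+vowel as a prefix.
So fohne → fohneus.

fohneus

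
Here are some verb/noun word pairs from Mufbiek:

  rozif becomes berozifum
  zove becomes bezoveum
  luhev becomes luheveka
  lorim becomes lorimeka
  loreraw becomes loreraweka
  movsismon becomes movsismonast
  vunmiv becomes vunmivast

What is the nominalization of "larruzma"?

luhev and vunmiv both end in -v yet inflect differently (luheveka, vunmivast), so the final letter is not what conditions the rule; the first letter is.
"larruzma" begins with l-. The stems beginning with l- (luhev → luheveka, lorim → lorimeka, loreraw → loreraweka) add -eka.
The other patterns: stems beginning with r- or z- add be- … -um around the stem; stems beginning with m- or v- add -ast.
So larruzma → larruzmaeka.

larruzmaeka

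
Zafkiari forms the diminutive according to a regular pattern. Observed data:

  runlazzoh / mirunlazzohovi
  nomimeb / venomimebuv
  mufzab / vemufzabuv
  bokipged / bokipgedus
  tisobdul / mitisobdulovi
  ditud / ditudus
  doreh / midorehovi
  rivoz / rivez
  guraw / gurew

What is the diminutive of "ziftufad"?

bokipged and doreh both have last vowel 'e' yet inflect differently (bokipgedus, midorehovi), so the last vowel is not what conditions the rule; the final letter is.
"ziftufad" ends in -d. The stems ending in -d (ditud → ditudus, bokipged → bokipgedus) add -us.
The other patterns: stems ending in -h or -l add mi- … -ovi around the stem; stems ending in -b add ve- … -uv around the stem; stems ending in -w or -z change the last vowel to 'e'.
So ziftufad → ziftufadus.

ziftufadus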